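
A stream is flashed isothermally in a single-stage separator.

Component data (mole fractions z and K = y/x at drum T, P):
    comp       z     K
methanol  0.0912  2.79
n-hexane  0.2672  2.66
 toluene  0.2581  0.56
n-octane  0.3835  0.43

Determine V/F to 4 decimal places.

Newton iteration, V/F⁰ = 0.5:
  V/F = 0.5000: g = -0.12280, g' = -0.6271 → V/F = 0.3042
  V/F = 0.3042: g = 0.00487, g' = -0.6966 → V/F = 0.3112
Converged at V/F = 0.3112.

V/F = 0.3112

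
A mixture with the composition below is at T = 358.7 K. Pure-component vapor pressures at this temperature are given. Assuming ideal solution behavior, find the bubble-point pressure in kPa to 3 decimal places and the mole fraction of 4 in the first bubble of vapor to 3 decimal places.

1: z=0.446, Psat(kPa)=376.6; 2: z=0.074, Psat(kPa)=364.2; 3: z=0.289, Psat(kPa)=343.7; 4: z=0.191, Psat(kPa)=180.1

Pbub = 328.643 kPa, y_4 = 0.105

At the bubble point ψ → 0, so ΣzᵢKᵢ = 1 with Kᵢ = Pᵢˢᵃᵗ/P ⇒ P = ΣzᵢPᵢˢᵃᵗ.
P = 0.446·376.6 + 0.074·364.2 + 0.289·343.7 + 0.191·180.1 = 328.643 kPa
yᵢ = zᵢPᵢˢᵃᵗ/P ⇒ y_4 = 0.191·180.1/328.643 = 0.105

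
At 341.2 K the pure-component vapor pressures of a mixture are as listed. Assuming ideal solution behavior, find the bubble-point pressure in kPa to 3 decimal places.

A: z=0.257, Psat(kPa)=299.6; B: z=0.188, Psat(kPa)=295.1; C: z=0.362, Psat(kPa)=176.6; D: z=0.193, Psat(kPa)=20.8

Pbub = 200.420 kPa

At the bubble point ψ → 0, so ΣzᵢKᵢ = 1 with Kᵢ = Pᵢˢᵃᵗ/P ⇒ P = ΣzᵢPᵢˢᵃᵗ.
P = 0.257·299.6 + 0.188·295.1 + 0.362·176.6 + 0.193·20.8 = 200.420 kPa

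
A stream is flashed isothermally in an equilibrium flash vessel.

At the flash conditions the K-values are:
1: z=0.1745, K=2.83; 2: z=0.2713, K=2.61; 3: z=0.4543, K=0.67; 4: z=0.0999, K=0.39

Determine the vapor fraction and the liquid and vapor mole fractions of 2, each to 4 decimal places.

Material balance + equilibrium reduce to Σ zᵢ(Kᵢ−1)/(1+ψ(Kᵢ−1)) = 0.
g(0) = ΣzᵢKᵢ − 1 = 0.5453 and g(1) = 1 − Σzᵢ/Kᵢ = -0.0998, so a root lies in (0, 1).
Iterate (Newton) starting at ψ = 0.5:
  ψ = 0.5000: g = 0.14152, g' = -0.5231 → ψ = 0.7705
  ψ = 0.7705: g = 0.01143, g' = -0.4620 → ψ = 0.7953
  ψ = 0.7953: g = -0.00001, g' = -0.4633 → ψ = 0.7952
Converged at ψ = 0.7952.
Compositions from xᵢ = zᵢ/(1+ψ(Kᵢ−1)), yᵢ = Kᵢxᵢ:
  1: x = 0.0711, y = 0.2011
  2: x = 0.1190, y = 0.3105
  3: x = 0.6159, y = 0.4127
  4: x = 0.1940, y = 0.0757

ψ = 0.7952, x_2 = 0.1190, y_2 = 0.3105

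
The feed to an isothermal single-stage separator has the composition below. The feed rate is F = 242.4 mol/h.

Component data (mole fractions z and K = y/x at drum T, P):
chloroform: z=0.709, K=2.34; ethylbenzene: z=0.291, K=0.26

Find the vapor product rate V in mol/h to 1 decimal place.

Rachford–Rice: g(V/F) = Σ zᵢ(Kᵢ−1)/(1+V/F(Kᵢ−1)) = 0.
g(0) = ΣzᵢKᵢ − 1 = 0.735 and g(1) = 1 − Σzᵢ/Kᵢ = -0.422, so a root lies in (0, 1).
Iterate (Newton) starting at V/F = 0.5:
  V/F = 0.500: g = 0.2271, g' = -0.858 → V/F = 0.765
  V/F = 0.765: g = -0.0268, g' = -1.156 → V/F = 0.742
  V/F = 0.742: g = -0.0006, g' = -1.103 → V/F = 0.741
Converged at V/F = 0.741.
Then V = V/F·F = 0.7409·242.4 = 179.6 mol/h and L = F − V = 62.8 mol/h.

V = 179.6 mol/h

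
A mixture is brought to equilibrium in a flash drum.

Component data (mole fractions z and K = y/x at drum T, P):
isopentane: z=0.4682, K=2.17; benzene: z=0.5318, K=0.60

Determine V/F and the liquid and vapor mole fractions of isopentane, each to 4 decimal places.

V/F = 0.7160, x_isopentane = 0.2548, y_isopentane = 0.5529

Material balance + equilibrium reduce to Σ zᵢ(Kᵢ−1)/(1+V/F(Kᵢ−1)) = 0.
Check two-phase: ΣzᵢKᵢ = 1.3351 > 1 and Σzᵢ/Kᵢ = 1.1021 > 1, so g(0) = 0.3351 > 0 and g(1) = -0.1021 < 0.
Iterate (Newton) starting at V/F = 0.5:
  V/F = 0.5000: g = 0.07971, g' = -0.3881 → V/F = 0.7054
  V/F = 0.7054: g = 0.00377, g' = -0.3575 → V/F = 0.7160
Converged at V/F = 0.7160.
Compositions from xᵢ = zᵢ/(1+V/F(Kᵢ−1)), yᵢ = Kᵢxᵢ:
  isopentane: x = 0.2548, y = 0.5529
  benzene: x = 0.7452, y = 0.4471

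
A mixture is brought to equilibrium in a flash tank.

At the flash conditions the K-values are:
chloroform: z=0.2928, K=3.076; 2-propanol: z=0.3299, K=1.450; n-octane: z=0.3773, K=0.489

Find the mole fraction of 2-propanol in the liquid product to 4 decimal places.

Material balance + equilibrium reduce to Σ zᵢ(Kᵢ−1)/(1+β(Kᵢ−1)) = 0.
Feasibility: ΣzᵢKᵢ = 1.5635, Σzᵢ/Kᵢ = 1.0943 — both > 1, two phases present.
Newton iteration, β⁰ = 0.5:
  β = 0.5000: g = 0.16048, g' = -0.5261 → β = 0.8050
  β = 0.8050: g = 0.00898, g' = -0.4972 → β = 0.8231
  β = 0.8231: g = -0.00003, g' = -0.5010 → β = 0.8230
Converged at β = 0.8230.
Compositions from xᵢ = zᵢ/(1+β(Kᵢ−1)), yᵢ = Kᵢxᵢ:
  chloroform: x = 0.1081, y = 0.3325
  2-propanol: x = 0.2407, y = 0.3491
  n-octane: x = 0.6512, y = 0.3184

x_2-propanol = 0.2407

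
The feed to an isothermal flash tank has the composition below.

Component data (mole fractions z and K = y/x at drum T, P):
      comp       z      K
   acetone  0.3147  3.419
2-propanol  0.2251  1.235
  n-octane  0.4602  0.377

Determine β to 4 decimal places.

Material balance + equilibrium reduce to Σ zᵢ(Kᵢ−1)/(1+β(Kᵢ−1)) = 0.
g(0) = ΣzᵢKᵢ − 1 = 0.5275 and g(1) = 1 − Σzᵢ/Kᵢ = -0.4950, so a root lies in (0, 1).
Newton–Raphson from β = 0.49:
  β = 0.4900: g = -0.01690, g' = -0.7657 → β = 0.4679
  β = 0.4679: g = 0.00006, g' = -0.7711 → β = 0.4680
Converged at β = 0.4680.

β = 0.4680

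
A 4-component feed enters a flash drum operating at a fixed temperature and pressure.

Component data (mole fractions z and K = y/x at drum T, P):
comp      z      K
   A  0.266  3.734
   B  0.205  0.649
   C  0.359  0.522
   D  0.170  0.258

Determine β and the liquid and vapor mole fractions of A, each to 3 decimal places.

Newton–Raphson from β = 0.5:
  β = 0.500: g = -0.2061, g' = -0.770 → β = 0.232
  β = 0.232: g = 0.0208, g' = -1.014 → β = 0.253
Converged at β = 0.253.
Compositions from xᵢ = zᵢ/(1+β(Kᵢ−1)), yᵢ = Kᵢxᵢ:
  A: x = 0.157, y = 0.587
  B: x = 0.225, y = 0.146
  C: x = 0.408, y = 0.213
  D: x = 0.209, y = 0.054

β = 0.253, x_A = 0.157, y_A = 0.587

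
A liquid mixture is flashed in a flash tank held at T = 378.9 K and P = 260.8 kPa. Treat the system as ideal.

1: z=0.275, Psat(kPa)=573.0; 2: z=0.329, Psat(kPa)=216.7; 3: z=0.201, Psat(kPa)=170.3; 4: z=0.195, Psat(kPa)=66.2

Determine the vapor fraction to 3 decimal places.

ψ = 0.117

Raoult's law: Kᵢ = Pᵢˢᵃᵗ/P = Pᵢˢᵃᵗ/260.8.
  K_1 = 573.0/260.8 = 2.19709, K_2 = 216.7/260.8 = 0.83090, K_3 = 170.3/260.8 = 0.65299, K_4 = 66.2/260.8 = 0.25383
Material balance + equilibrium reduce to Σ zᵢ(Kᵢ−1)/(1+ψ(Kᵢ−1)) = 0.
Feasibility: ΣzᵢKᵢ = 1.058, Σzᵢ/Kᵢ = 1.597 — both > 1, two phases present.
Iterate (Newton) starting at ψ = 0.61:
  ψ = 0.610: g = -0.2273, g' = -0.548 → ψ = 0.195
  ψ = 0.195: g = -0.0358, g' = -0.446 → ψ = 0.115
  ψ = 0.115: g = 0.0009, g' = -0.470 → ψ = 0.117
Converged at ψ = 0.117.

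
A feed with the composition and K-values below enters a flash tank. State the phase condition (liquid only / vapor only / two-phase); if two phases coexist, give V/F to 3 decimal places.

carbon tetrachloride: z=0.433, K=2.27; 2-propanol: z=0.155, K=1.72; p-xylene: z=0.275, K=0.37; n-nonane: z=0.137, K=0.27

two-phase, V/F = 0.511

ΣzᵢKᵢ = 1.388; Σzᵢ/Kᵢ = 1.532.
Both exceed 1, so a two-phase solution exists.
Rachford–Rice: g(ψ) = Σ zᵢ(Kᵢ−1)/(1+ψ(Kᵢ−1)) = 0.
Newton–Raphson from ψ = 0.5:
  ψ = 0.500: g = 0.0080, g' = -0.718 → ψ = 0.511
Converged at ψ = 0.511.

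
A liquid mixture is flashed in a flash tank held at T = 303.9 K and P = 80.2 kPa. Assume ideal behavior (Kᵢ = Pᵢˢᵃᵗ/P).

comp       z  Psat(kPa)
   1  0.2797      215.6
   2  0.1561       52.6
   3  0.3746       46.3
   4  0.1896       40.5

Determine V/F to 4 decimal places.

V/F = 0.2309

Raoult's law: Kᵢ = Pᵢˢᵃᵗ/P = Pᵢˢᵃᵗ/80.2.
  K_1 = 215.6/80.2 = 2.688279, K_2 = 52.6/80.2 = 0.655860, K_3 = 46.3/80.2 = 0.577307, K_4 = 40.5/80.2 = 0.504988
Newton–Raphson from V/F = 0.5:
  V/F = 0.5000: g = -0.13432, g' = -0.4510 → V/F = 0.2022
  V/F = 0.2022: g = 0.01687, g' = -0.6018 → V/F = 0.2302
  V/F = 0.2302: g = 0.00036, g' = -0.5765 → V/F = 0.2309
Converged at V/F = 0.2309.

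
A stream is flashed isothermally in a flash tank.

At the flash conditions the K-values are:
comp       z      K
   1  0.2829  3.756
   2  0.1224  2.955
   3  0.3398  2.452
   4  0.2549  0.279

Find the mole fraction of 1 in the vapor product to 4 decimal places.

y_1 = 0.3051

Rachford–Rice: g(ψ) = Σ zᵢ(Kᵢ−1)/(1+ψ(Kᵢ−1)) = 0.
g(0) = ΣzᵢKᵢ − 1 = 1.3286 and g(1) = 1 − Σzᵢ/Kᵢ = -0.1689, so a root lies in (0, 1).
Newton–Raphson from ψ = 0.41:
  ψ = 0.4100: g = 0.54724, g' = -1.1663 → ψ = 0.8792
  ψ = 0.8792: g = 0.03050, g' = -1.3735 → ψ = 0.9014
  ψ = 0.9014: g = -0.00087, g' = -1.4539 → ψ = 0.9008
Converged at ψ = 0.9008.
Compositions from xᵢ = zᵢ/(1+ψ(Kᵢ−1)), yᵢ = Kᵢxᵢ:
  1: x = 0.0812, y = 0.3051
  2: x = 0.0443, y = 0.1310
  3: x = 0.1472, y = 0.3610
  4: x = 0.7272, y = 0.2029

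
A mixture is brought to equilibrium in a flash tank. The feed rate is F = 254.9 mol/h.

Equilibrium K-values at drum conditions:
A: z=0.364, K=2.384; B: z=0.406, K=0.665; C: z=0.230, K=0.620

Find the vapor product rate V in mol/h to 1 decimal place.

Newton iteration, ψ⁰ = 0.46:
  ψ = 0.460: g = 0.0411, g' = -0.373 → ψ = 0.570
  ψ = 0.570: g = 0.0018, g' = -0.342 → ψ = 0.576
Converged at ψ = 0.576.
Then V = ψ·F = 0.5757·254.9 = 146.7 mol/h and L = F − V = 108.2 mol/h.

V = 146.7 mol/h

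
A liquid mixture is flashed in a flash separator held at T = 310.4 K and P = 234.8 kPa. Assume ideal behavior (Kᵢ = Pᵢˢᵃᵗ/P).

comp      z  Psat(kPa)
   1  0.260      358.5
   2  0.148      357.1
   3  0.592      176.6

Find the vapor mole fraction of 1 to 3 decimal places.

y_1 = 0.312

Raoult's law: Kᵢ = Pᵢˢᵃᵗ/P = Pᵢˢᵃᵗ/234.8.
  K_1 = 358.5/234.8 = 1.52683, K_2 = 357.1/234.8 = 1.52087, K_3 = 176.6/234.8 = 0.75213
Newton–Raphson from ψ = 0.5:
  ψ = 0.500: g = 0.0021, g' = -0.118 → ψ = 0.518
Converged at ψ = 0.518.
Compositions from xᵢ = zᵢ/(1+ψ(Kᵢ−1)), yᵢ = Kᵢxᵢ:
  1: x = 0.204, y = 0.312
  2: x = 0.117, y = 0.177
  3: x = 0.679, y = 0.511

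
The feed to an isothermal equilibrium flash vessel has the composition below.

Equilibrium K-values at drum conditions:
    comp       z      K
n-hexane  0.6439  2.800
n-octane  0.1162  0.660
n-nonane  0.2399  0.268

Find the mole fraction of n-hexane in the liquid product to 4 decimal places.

x_n-hexane = 0.2644

Let β = V/F and solve Σ zᵢ(Kᵢ−1)/(1+β(Kᵢ−1)) = 0.
Check two-phase: ΣzᵢKᵢ = 1.9439 > 1 and Σzᵢ/Kᵢ = 1.3012 > 1, so g(0) = 0.9439 > 0 and g(1) = -0.3012 < 0.
Newton–Raphson from β = 0.43:
  β = 0.4300: g = 0.35079, g' = -0.9551 → β = 0.7973
Converged at β = 0.7973.
Compositions from xᵢ = zᵢ/(1+β(Kᵢ−1)), yᵢ = Kᵢxᵢ:
  n-hexane: x = 0.2644, y = 0.7404
  n-octane: x = 0.1594, y = 0.1052
  n-nonane: x = 0.5762, y = 0.1544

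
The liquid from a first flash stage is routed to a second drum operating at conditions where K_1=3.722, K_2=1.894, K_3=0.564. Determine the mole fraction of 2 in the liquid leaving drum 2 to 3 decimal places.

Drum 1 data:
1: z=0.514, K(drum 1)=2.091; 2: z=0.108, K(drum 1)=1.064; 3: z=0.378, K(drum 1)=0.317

x_2 (drum 2) = 0.063

Drum 1:
Rachford–Rice: g(ψ₁) = Σ zᵢ(Kᵢ−1)/(1+ψ₁(Kᵢ−1)) = 0.
Check two-phase: ΣzᵢKᵢ = 1.310 > 1 and Σzᵢ/Kᵢ = 1.540 > 1, so g(0) = 0.310 > 0 and g(1) = -0.540 < 0.
Newton–Raphson from ψ₁ = 0.39:
  ψ₁ = 0.390: g = 0.0482, g' = -0.629 → ψ₁ = 0.467
  ψ₁ = 0.467: g = -0.0007, g' = -0.649 → ψ₁ = 0.466
Converged at ψ₁ = 0.466.
Drum-1 compositions:
  1: x = 0.341, y = 0.713
  2: x = 0.105, y = 0.112
  3: x = 0.554, y = 0.176
Drum-2 feed = drum-1 liquid: z₂ = (0.3408, 0.1049, 0.5543).
Drum 2:
Rachford–Rice: g(ψ₂) = Σ zᵢ(Kᵢ−1)/(1+ψ₂(Kᵢ−1)) = 0.
Feasibility: ΣzᵢKᵢ = 1.780, Σzᵢ/Kᵢ = 1.130 — both > 1, two phases present.
Newton–Raphson from ψ₂ = 0.5:
  ψ₂ = 0.500: g = 0.1487, g' = -0.665 → ψ₂ = 0.724
  ψ₂ = 0.724: g = 0.0164, g' = -0.542 → ψ₂ = 0.754
Converged at ψ₂ = 0.754.
  1: x = 0.112, y = 0.416
  2: x = 0.063, y = 0.119
  3: x = 0.826, y = 0.466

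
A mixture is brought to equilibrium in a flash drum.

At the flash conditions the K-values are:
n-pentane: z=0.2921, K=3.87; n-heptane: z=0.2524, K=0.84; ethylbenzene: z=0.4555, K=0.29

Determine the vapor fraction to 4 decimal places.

ψ = 0.2973

Newton iteration, ψ⁰ = 0.5:
  ψ = 0.5000: g = -0.20102, g' = -0.9654 → ψ = 0.2918
  ψ = 0.2918: g = 0.00600, g' = -1.0851 → ψ = 0.2973
Converged at ψ = 0.2973.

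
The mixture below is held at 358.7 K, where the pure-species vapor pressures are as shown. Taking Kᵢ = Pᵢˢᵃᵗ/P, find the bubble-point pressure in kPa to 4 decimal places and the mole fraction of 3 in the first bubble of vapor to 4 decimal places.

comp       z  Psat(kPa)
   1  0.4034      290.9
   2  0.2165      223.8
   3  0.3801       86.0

Pbub = 198.4904 kPa, y_3 = 0.1647

At the bubble point ψ → 0, so ΣzᵢKᵢ = 1 with Kᵢ = Pᵢˢᵃᵗ/P ⇒ P = ΣzᵢPᵢˢᵃᵗ.
P = 0.4034·290.9 + 0.2165·223.8 + 0.3801·86.0 = 198.4904 kPa
yᵢ = zᵢPᵢˢᵃᵗ/P ⇒ y_3 = 0.3801·86.0/198.4904 = 0.1647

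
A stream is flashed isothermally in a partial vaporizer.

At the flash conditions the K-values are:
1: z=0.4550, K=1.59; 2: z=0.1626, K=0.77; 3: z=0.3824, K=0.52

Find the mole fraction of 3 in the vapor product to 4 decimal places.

y_3 = 0.2190

Let β = V/F and solve Σ zᵢ(Kᵢ−1)/(1+β(Kᵢ−1)) = 0.
g(0) = ΣzᵢKᵢ − 1 = 0.0475 and g(1) = 1 − Σzᵢ/Kᵢ = -0.2327, so a root lies in (0, 1).
Iterate (Newton) starting at β = 0.63:
  β = 0.6300: g = -0.11115, g' = -0.2770 → β = 0.2287
  β = 0.2287: g = -0.00913, g' = -0.2437 → β = 0.1913
Converged at β = 0.1913.
Compositions from xᵢ = zᵢ/(1+β(Kᵢ−1)), yᵢ = Kᵢxᵢ:
  1: x = 0.4089, y = 0.6501
  2: x = 0.1701, y = 0.1310
  3: x = 0.4211, y = 0.2190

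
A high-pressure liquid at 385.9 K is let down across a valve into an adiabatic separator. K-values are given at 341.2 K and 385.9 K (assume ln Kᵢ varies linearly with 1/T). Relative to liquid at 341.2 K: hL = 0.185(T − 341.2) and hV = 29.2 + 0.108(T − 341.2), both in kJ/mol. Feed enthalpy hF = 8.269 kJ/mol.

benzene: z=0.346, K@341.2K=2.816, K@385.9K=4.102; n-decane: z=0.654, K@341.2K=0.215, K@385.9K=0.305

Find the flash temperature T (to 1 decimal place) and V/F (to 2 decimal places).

Adiabatic flash: solve Rachford–Rice at each trial T, then check hF = ψ·hV(T) + (1−ψ)·hL(T).
  T = 341.2 K: K = (2.816, 0.215), RR gives ψ = 0.081, H_out = 2.354 kJ/mol
  T = 385.9 K: K = (4.102, 0.305), RR gives ψ = 0.287, H_out = 15.662 kJ/mol
  T = 363.5 K: K = (3.437, 0.259), RR gives ψ = 0.198, H_out = 9.578 kJ/mol
  T = 352.4 K: K = (3.122, 0.237), RR gives ψ = 0.145, H_out = 6.183 kJ/mol
  T = 357.9 K: K = (3.277, 0.248), RR gives ψ = 0.173, H_out = 7.906 kJ/mol
  T = 360.7 K: K = (3.356, 0.253), RR gives ψ = 0.186, H_out = 8.752 kJ/mol
  T = 359.3 K: K = (3.316, 0.250), RR gives ψ = 0.179, H_out = 8.331 kJ/mol
Linear interpolation between T = 357.9 (H_out = 7.906) and T = 359.3 (H_out = 8.331) on hF = 8.269 gives T ≈ 359.1 K, at which ψ = 0.18.

T = 359.1 K, V/F = 0.18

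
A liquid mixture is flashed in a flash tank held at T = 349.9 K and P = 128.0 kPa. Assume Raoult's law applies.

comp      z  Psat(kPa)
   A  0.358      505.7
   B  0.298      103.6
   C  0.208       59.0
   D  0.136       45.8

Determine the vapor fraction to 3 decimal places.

Raoult's law: Kᵢ = Pᵢˢᵃᵗ/P = Pᵢˢᵃᵗ/128.0.
  K_A = 505.7/128.0 = 3.95078, K_B = 103.6/128.0 = 0.80937, K_C = 59.0/128.0 = 0.46094, K_D = 45.8/128.0 = 0.35781
Let ψ = V/F and solve Σ zᵢ(Kᵢ−1)/(1+ψ(Kᵢ−1)) = 0.
g(0) = ΣzᵢKᵢ − 1 = 0.800 and g(1) = 1 − Σzᵢ/Kᵢ = -0.290, so a root lies in (0, 1).
Newton–Raphson from ψ = 0.38:
  ψ = 0.380: g = 0.1802, g' = -0.899 → ψ = 0.580
  ψ = 0.580: g = 0.0231, g' = -0.708 → ψ = 0.613
Converged at ψ = 0.613.

ψ = 0.613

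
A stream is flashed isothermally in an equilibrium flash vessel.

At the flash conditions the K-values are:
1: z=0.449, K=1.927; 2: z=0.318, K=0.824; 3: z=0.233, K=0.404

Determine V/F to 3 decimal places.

Rachford–Rice: g(V/F) = Σ zᵢ(Kᵢ−1)/(1+V/F(Kᵢ−1)) = 0.
g(0) = ΣzᵢKᵢ − 1 = 0.221 and g(1) = 1 − Σzᵢ/Kᵢ = -0.196, so a root lies in (0, 1).
Iterate (Newton) starting at V/F = 0.5:
  V/F = 0.500: g = 0.0252, g' = -0.360 → V/F = 0.570
  V/F = 0.570: g = -0.0002, g' = -0.367 → V/F = 0.569
Converged at V/F = 0.569.

V/F = 0.569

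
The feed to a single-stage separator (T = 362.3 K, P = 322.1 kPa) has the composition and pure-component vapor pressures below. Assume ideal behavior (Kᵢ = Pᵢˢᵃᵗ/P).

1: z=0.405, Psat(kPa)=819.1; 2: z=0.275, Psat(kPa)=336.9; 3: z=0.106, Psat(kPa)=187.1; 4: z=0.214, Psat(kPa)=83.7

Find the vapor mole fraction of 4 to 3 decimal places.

Raoult's law: Kᵢ = Pᵢˢᵃᵗ/P = Pᵢˢᵃᵗ/322.1.
  K_1 = 819.1/322.1 = 2.54300, K_2 = 336.9/322.1 = 1.04595, K_3 = 187.1/322.1 = 0.58088, K_4 = 83.7/322.1 = 0.25986
Iterate (Newton) starting at V/F = 0.66:
  V/F = 0.660: g = -0.0492, g' = -0.721 → V/F = 0.592
  V/F = 0.592: g = -0.0020, g' = -0.668 → V/F = 0.589
Converged at V/F = 0.589.
Compositions from xᵢ = zᵢ/(1+V/F(Kᵢ−1)), yᵢ = Kᵢxᵢ:
  1: x = 0.212, y = 0.540
  2: x = 0.268, y = 0.280
  3: x = 0.141, y = 0.082
  4: x = 0.379, y = 0.099

y_4 = 0.099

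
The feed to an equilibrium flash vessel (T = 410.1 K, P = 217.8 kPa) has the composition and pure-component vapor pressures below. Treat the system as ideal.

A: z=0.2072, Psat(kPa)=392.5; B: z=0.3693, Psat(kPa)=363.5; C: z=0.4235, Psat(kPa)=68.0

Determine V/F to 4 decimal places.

Raoult's law: Kᵢ = Pᵢˢᵃᵗ/P = Pᵢˢᵃᵗ/217.8.
  K_A = 392.5/217.8 = 1.802112, K_B = 363.5/217.8 = 1.668962, K_C = 68.0/217.8 = 0.312213
Rachford–Rice: g(V/F) = Σ zᵢ(Kᵢ−1)/(1+V/F(Kᵢ−1)) = 0.
Check two-phase: ΣzᵢKᵢ = 1.1220 > 1 and Σzᵢ/Kᵢ = 1.6927 > 1, so g(0) = 0.1220 > 0 and g(1) = -0.6927 < 0.
Newton–Raphson from V/F = 0.5:
  V/F = 0.5000: g = -0.14020, g' = -0.6261 → V/F = 0.2761
  V/F = 0.2761: g = -0.01495, g' = -0.5124 → V/F = 0.2469
  V/F = 0.2469: g = -0.00011, g' = -0.5053 → V/F = 0.2467
Converged at V/F = 0.2467.

V/F = 0.2467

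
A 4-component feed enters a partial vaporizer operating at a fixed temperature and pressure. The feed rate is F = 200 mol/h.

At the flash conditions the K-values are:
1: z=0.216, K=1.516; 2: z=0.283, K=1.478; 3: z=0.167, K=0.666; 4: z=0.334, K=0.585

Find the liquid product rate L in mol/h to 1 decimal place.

Material balance + equilibrium reduce to Σ zᵢ(Kᵢ−1)/(1+ψ(Kᵢ−1)) = 0.
g(0) = ΣzᵢKᵢ − 1 = 0.052 and g(1) = 1 − Σzᵢ/Kᵢ = -0.156, so a root lies in (0, 1).
Iterate (Newton) starting at ψ = 0.57:
  ψ = 0.570: g = -0.0580, g' = -0.201 → ψ = 0.282
  ψ = 0.282: g = -0.0020, g' = -0.191 → ψ = 0.271
Converged at ψ = 0.271.
Then V = ψ·F = 0.2712·200 = 54.2 mol/h and L = F − V = 145.8 mol/h.

L = 145.8 mol/h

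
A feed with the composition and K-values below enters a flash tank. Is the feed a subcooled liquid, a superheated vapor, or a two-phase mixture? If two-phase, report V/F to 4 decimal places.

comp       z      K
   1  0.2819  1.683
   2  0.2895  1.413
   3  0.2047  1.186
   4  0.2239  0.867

superheated vapor

ΣzᵢKᵢ = 1.3204; Σzᵢ/Kᵢ = 0.8032.
Since Σzᵢ/Kᵢ < 1 the mixture is above its dew point — single vapor phase.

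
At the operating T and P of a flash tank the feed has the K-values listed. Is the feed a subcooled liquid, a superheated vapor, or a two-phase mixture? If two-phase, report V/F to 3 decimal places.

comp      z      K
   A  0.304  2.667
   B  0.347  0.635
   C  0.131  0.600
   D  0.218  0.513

two-phase, V/F = 0.322

ΣzᵢKᵢ = 1.222; Σzᵢ/Kᵢ = 1.304.
Both exceed 1, so a two-phase solution exists.
Rachford–Rice: g(ψ) = Σ zᵢ(Kᵢ−1)/(1+ψ(Kᵢ−1)) = 0.
Iterate (Newton) starting at ψ = 0.5:
  ψ = 0.500: g = -0.0844, g' = -0.444 → ψ = 0.310
  ψ = 0.310: g = 0.0065, g' = -0.525 → ψ = 0.322
Converged at ψ = 0.322.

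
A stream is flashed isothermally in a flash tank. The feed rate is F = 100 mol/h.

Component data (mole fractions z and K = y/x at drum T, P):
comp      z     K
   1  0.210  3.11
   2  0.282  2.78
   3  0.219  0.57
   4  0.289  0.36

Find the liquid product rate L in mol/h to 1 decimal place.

Rachford–Rice: g(ψ) = Σ zᵢ(Kᵢ−1)/(1+ψ(Kᵢ−1)) = 0.
Check two-phase: ΣzᵢKᵢ = 1.666 > 1 and Σzᵢ/Kᵢ = 1.356 > 1, so g(0) = 0.666 > 0 and g(1) = -0.356 < 0.
Iterate (Newton) starting at ψ = 0.64:
  ψ = 0.640: g = -0.0200, g' = -0.781 → ψ = 0.614
Converged at ψ = 0.614.
Then V = ψ·F = 0.6143·100 = 61.4 mol/h and L = F − V = 38.6 mol/h.

L = 38.6 mol/h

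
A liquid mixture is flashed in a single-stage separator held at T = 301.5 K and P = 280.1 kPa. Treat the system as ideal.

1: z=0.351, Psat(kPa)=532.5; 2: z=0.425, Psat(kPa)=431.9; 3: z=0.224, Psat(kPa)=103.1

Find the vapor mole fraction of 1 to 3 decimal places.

y_1 = 0.368

Raoult's law: Kᵢ = Pᵢˢᵃᵗ/P = Pᵢˢᵃᵗ/280.1.
  K_1 = 532.5/280.1 = 1.90111, K_2 = 431.9/280.1 = 1.54195, K_3 = 103.1/280.1 = 0.36808
Rachford–Rice: g(V/F) = Σ zᵢ(Kᵢ−1)/(1+V/F(Kᵢ−1)) = 0.
Feasibility: ΣzᵢKᵢ = 1.405, Σzᵢ/Kᵢ = 1.069 — both > 1, two phases present.
Newton iteration, V/F⁰ = 0.62:
  V/F = 0.620: g = 0.1426, g' = -0.429 → V/F = 0.952
  V/F = 0.952: g = -0.0333, g' = -0.701 → V/F = 0.905
  V/F = 0.905: g = -0.0017, g' = -0.630 → V/F = 0.902
Converged at V/F = 0.902.
Compositions from xᵢ = zᵢ/(1+V/F(Kᵢ−1)), yᵢ = Kᵢxᵢ:
  1: x = 0.194, y = 0.368
  2: x = 0.285, y = 0.440
  3: x = 0.521, y = 0.192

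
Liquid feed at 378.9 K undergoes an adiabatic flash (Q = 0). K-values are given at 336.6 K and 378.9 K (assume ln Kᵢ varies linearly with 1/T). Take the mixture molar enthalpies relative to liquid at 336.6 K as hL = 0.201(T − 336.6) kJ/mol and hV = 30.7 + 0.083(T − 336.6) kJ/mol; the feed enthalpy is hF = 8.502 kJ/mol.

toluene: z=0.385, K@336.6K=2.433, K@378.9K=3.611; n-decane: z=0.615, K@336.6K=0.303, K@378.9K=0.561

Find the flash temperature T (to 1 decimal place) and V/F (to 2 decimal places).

Adiabatic flash: solve Rachford–Rice at each trial T, then check hF = ψ·hV(T) + (1−ψ)·hL(T).
  T = 336.6 K: K = (2.433, 0.303), RR gives ψ = 0.123, H_out = 3.782 kJ/mol
  T = 378.9 K: K = (3.611, 0.561), RR gives ψ = 0.641, H_out = 24.993 kJ/mol
  T = 357.8 K: K = (3.000, 0.420), RR gives ψ = 0.357, H_out = 14.315 kJ/mol
  T = 347.2 K: K = (2.710, 0.359), RR gives ψ = 0.241, H_out = 9.219 kJ/mol
  T = 341.9 K: K = (2.570, 0.330), RR gives ψ = 0.183, H_out = 6.569 kJ/mol
  T = 344.5 K: K = (2.639, 0.344), RR gives ψ = 0.211, H_out = 7.882 kJ/mol
  T = 345.9 K: K = (2.676, 0.351), RR gives ψ = 0.227, H_out = 8.578 kJ/mol
Linear interpolation between T = 344.5 (H_out = 7.882) and T = 345.9 (H_out = 8.578) on hF = 8.502 gives T ≈ 345.7 K, at which ψ = 0.22.

T = 345.7 K, V/F = 0.22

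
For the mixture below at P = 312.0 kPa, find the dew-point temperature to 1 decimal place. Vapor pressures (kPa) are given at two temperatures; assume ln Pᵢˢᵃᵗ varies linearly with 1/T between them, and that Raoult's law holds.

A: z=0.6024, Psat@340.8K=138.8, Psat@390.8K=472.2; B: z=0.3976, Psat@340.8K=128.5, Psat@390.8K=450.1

T = 373.3 K

Dew-point temperature: Σzᵢ·P/Pᵢˢᵃᵗ(T) = 1. Interpolate ln Pᵢˢᵃᵗ = aᵢ + bᵢ/T.
  T = 340.8 K: ΣzᵢP/Pᵢˢᵃᵗ = 2.3195
  T = 390.8 K: ΣzᵢP/Pᵢˢᵃᵗ = 0.6736
  T = 365.8 K: ΣzᵢP/Pᵢˢᵃᵗ = 1.1983
  T = 378.3 K: ΣzᵢP/Pᵢˢᵃᵗ = 0.8899
  T = 372.1 K: ΣzᵢP/Pᵢˢᵃᵗ = 1.0288
  T = 375.2 K: ΣzᵢP/Pᵢˢᵃᵗ = 0.9563
  T = 373.6 K: ΣzᵢP/Pᵢˢᵃᵗ = 0.9929
Interpolating between 372.1 K and 373.6 K gives T ≈ 373.3 K.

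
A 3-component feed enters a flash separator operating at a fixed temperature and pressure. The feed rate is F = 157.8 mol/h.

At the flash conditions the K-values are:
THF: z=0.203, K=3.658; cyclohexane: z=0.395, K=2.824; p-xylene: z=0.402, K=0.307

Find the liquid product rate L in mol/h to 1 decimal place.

L = 52.3 mol/h

Newton iteration, β⁰ = 0.5:
  β = 0.500: g = 0.1822, g' = -1.076 → β = 0.669
  β = 0.669: g = -0.0010, g' = -1.124 → β = 0.668
Converged at β = 0.668.
Then V = β·F = 0.6684·157.8 = 105.5 mol/h and L = F − V = 52.3 mol/h.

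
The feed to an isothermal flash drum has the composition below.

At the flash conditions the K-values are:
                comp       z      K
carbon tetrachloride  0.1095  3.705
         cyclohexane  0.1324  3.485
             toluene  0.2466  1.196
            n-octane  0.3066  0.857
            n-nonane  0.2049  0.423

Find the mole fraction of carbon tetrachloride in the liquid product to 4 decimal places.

x_carbon tetrachloride = 0.0364

Material balance + equilibrium reduce to Σ zᵢ(Kᵢ−1)/(1+ψ(Kᵢ−1)) = 0.
Check two-phase: ΣzᵢKᵢ = 1.5115 > 1 and Σzᵢ/Kᵢ = 1.1159 > 1, so g(0) = 0.5115 > 0 and g(1) = -0.1159 < 0.
Newton iteration, ψ⁰ = 0.6:
  ψ = 0.6000: g = 0.05946, g' = -0.4229 → ψ = 0.7406
  ψ = 0.7406: g = 0.00118, g' = -0.4132 → ψ = 0.7435
Converged at ψ = 0.7435.
Compositions from xᵢ = zᵢ/(1+ψ(Kᵢ−1)), yᵢ = Kᵢxᵢ:
  carbon tetrachloride: x = 0.0364, y = 0.1347
  cyclohexane: x = 0.0465, y = 0.1620
  toluene: x = 0.2152, y = 0.2574
  n-octane: x = 0.3431, y = 0.2940
  n-nonane: x = 0.3588, y = 0.1518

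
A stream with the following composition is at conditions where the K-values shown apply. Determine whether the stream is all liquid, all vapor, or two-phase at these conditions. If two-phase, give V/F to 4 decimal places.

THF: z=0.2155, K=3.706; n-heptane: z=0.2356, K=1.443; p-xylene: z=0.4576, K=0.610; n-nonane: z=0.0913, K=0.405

two-phase, V/F = 0.5722

ΣzᵢKᵢ = 1.4547; Σzᵢ/Kᵢ = 1.1970.
Both exceed 1, so a two-phase solution exists.
Newton iteration, ψ⁰ = 0.5:
  ψ = 0.5000: g = 0.03425, g' = -0.4889 → ψ = 0.5701
  ψ = 0.5701: g = 0.00099, g' = -0.4627 → ψ = 0.5722
Converged at ψ = 0.5722.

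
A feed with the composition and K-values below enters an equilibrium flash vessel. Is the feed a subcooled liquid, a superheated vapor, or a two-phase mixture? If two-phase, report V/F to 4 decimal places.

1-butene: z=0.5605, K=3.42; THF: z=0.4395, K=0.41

two-phase, V/F = 0.7684

ΣzᵢKᵢ = 2.0971; Σzᵢ/Kᵢ = 1.2358.
Both exceed 1, so a two-phase solution exists.
Let ψ = V/F and solve Σ zᵢ(Kᵢ−1)/(1+ψ(Kᵢ−1)) = 0.
Iterate (Newton) starting at ψ = 0.31:
  ψ = 0.3100: g = 0.45765, g' = -1.3007 → ψ = 0.6618
  ψ = 0.6618: g = 0.09593, g' = -0.8968 → ψ = 0.7688
  ψ = 0.7688: g = -0.00039, g' = -0.9136 → ψ = 0.7684
Converged at ψ = 0.7684.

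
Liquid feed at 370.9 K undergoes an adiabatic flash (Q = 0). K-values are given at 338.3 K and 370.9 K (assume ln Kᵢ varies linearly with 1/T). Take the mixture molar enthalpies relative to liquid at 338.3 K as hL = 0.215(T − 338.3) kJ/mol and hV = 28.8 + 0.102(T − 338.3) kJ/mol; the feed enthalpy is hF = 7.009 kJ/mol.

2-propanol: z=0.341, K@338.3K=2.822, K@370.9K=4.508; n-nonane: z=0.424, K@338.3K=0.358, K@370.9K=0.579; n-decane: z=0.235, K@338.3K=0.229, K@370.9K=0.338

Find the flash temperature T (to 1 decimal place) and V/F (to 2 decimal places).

T = 344.3 K, V/F = 0.20

Adiabatic flash: solve Rachford–Rice at each trial T, then check hF = ψ·hV(T) + (1−ψ)·hL(T).
  T = 338.3 K: K = (2.822, 0.358, 0.229), RR gives ψ = 0.134, H_out = 3.846 kJ/mol
  T = 370.9 K: K = (4.508, 0.579, 0.338), RR gives ψ = 0.473, H_out = 18.901 kJ/mol
  T = 354.6 K: K = (3.605, 0.460, 0.281), RR gives ψ = 0.309, H_out = 11.841 kJ/mol
  T = 346.5 K: K = (3.201, 0.407, 0.254), RR gives ψ = 0.226, H_out = 8.073 kJ/mol
  T = 342.4 K: K = (3.008, 0.382, 0.241), RR gives ψ = 0.182, H_out = 6.027 kJ/mol
  T = 344.4 K: K = (3.101, 0.394, 0.248), RR gives ψ = 0.204, H_out = 7.040 kJ/mol
Linear interpolation between T = 342.4 (H_out = 6.027) and T = 344.4 (H_out = 7.040) on hF = 7.009 gives T ≈ 344.3 K, at which ψ = 0.20.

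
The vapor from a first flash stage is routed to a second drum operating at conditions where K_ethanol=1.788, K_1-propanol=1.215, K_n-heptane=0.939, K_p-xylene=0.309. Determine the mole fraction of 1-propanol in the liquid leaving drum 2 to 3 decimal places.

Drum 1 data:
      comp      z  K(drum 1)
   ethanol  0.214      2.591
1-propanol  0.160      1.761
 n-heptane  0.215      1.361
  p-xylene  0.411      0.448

x_1-propanol (drum 2) = 0.188

Drum 1:
Iterate (Newton) starting at ψ₁ = 0.5:
  ψ₁ = 0.500: g = 0.0302, g' = -0.476 → ψ₁ = 0.564
  ψ₁ = 0.564: g = -0.0001, g' = -0.479 → ψ₁ = 0.563
Converged at ψ₁ = 0.563.
Drum-1 compositions:
  ethanol: x = 0.113, y = 0.292
  1-propanol: x = 0.112, y = 0.197
  n-heptane: x = 0.179, y = 0.243
  p-xylene: x = 0.596, y = 0.267
Drum-2 feed = drum-1 vapor: z₂ = (0.2924, 0.1972, 0.2432, 0.2672).
Drum 2:
Let ψ₂ = V/F and solve Σ zᵢ(Kᵢ−1)/(1+ψ₂(Kᵢ−1)) = 0.
g(0) = ΣzᵢKᵢ − 1 = 0.073 and g(1) = 1 − Σzᵢ/Kᵢ = -0.450, so a root lies in (0, 1).
Iterate (Newton) starting at ψ₂ = 0.5:
  ψ₂ = 0.500: g = -0.0939, g' = -0.400 → ψ₂ = 0.265
  ψ₂ = 0.265: g = -0.0105, g' = -0.325 → ψ₂ = 0.233
Converged at ψ₂ = 0.233.
  ethanol: x = 0.247, y = 0.442
  1-propanol: x = 0.188, y = 0.228
  n-heptane: x = 0.247, y = 0.232
  p-xylene: x = 0.318, y = 0.098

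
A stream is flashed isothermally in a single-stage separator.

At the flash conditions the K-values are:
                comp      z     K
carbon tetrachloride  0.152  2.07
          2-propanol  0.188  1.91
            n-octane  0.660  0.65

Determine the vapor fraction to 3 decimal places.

Material balance + equilibrium reduce to Σ zᵢ(Kᵢ−1)/(1+ψ(Kᵢ−1)) = 0.
g(0) = ΣzᵢKᵢ − 1 = 0.103 and g(1) = 1 − Σzᵢ/Kᵢ = -0.187, so a root lies in (0, 1).
Newton iteration, ψ⁰ = 0.5:
  ψ = 0.500: g = -0.0565, g' = -0.266 → ψ = 0.288
  ψ = 0.288: g = 0.0030, g' = -0.299 → ψ = 0.298
Converged at ψ = 0.298.

ψ = 0.298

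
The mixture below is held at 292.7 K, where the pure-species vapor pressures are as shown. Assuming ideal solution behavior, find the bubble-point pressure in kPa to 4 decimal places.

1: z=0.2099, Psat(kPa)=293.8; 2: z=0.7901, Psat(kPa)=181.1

Pbub = 204.7557 kPa

At the bubble point ψ → 0, so ΣzᵢKᵢ = 1 with Kᵢ = Pᵢˢᵃᵗ/P ⇒ P = ΣzᵢPᵢˢᵃᵗ.
P = 0.2099·293.8 + 0.7901·181.1 = 204.7557 kPa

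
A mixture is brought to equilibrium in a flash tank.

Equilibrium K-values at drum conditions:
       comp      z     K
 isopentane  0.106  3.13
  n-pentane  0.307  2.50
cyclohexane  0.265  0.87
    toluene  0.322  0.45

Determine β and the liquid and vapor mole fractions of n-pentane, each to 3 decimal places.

Iterate (Newton) starting at β = 0.5:
  β = 0.500: g = 0.0914, g' = -0.529 → β = 0.673
  β = 0.673: g = 0.0031, g' = -0.503 → β = 0.679
Converged at β = 0.679.
Compositions from xᵢ = zᵢ/(1+β(Kᵢ−1)), yᵢ = Kᵢxᵢ:
  isopentane: x = 0.043, y = 0.136
  n-pentane: x = 0.152, y = 0.380
  cyclohexane: x = 0.291, y = 0.253
  toluene: x = 0.514, y = 0.231

β = 0.679, x_n-pentane = 0.152, y_n-pentane = 0.380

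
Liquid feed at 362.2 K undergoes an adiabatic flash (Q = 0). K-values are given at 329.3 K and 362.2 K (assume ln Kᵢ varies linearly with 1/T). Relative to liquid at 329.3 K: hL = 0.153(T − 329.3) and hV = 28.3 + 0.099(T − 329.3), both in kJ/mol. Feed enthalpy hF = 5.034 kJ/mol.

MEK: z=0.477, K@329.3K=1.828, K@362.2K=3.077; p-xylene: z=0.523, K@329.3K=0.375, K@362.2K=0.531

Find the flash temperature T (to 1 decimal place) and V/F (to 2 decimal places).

T = 330.7 K, V/F = 0.17

Adiabatic flash: solve Rachford–Rice at each trial T, then check hF = ψ·hV(T) + (1−ψ)·hL(T).
  T = 329.3 K: K = (1.828, 0.375), RR gives ψ = 0.132, H_out = 3.723 kJ/mol
  T = 362.2 K: K = (3.077, 0.531), RR gives ψ = 0.765, H_out = 25.331 kJ/mol
  T = 345.8 K: K = (2.403, 0.450), RR gives ψ = 0.495, H_out = 16.087 kJ/mol
  T = 337.6 K: K = (2.105, 0.412), RR gives ψ = 0.338, H_out = 10.679 kJ/mol
  T = 333.5 K: K = (1.965, 0.394), RR gives ψ = 0.244, H_out = 7.506 kJ/mol
  T = 331.4 K: K = (1.896, 0.384), RR gives ψ = 0.191, H_out = 5.696 kJ/mol
Linear interpolation between T = 329.3 (H_out = 3.723) and T = 331.4 (H_out = 5.696) on hF = 5.034 gives T ≈ 330.7 K, at which ψ = 0.17.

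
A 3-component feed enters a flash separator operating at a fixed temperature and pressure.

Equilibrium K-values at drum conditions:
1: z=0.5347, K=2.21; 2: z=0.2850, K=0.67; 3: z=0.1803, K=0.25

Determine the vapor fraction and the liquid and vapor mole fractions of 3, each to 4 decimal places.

Rachford–Rice: g(ψ) = Σ zᵢ(Kᵢ−1)/(1+ψ(Kᵢ−1)) = 0.
Check two-phase: ΣzᵢKᵢ = 1.4177 > 1 and Σzᵢ/Kᵢ = 1.3885 > 1, so g(0) = 0.4177 > 0 and g(1) = -0.3885 < 0.
Iterate (Newton) starting at ψ = 0.5:
  ψ = 0.5000: g = 0.07411, g' = -0.6080 → ψ = 0.6219
  ψ = 0.6219: g = -0.00258, g' = -0.6602 → ψ = 0.6180
Converged at ψ = 0.6180.
Compositions from xᵢ = zᵢ/(1+ψ(Kᵢ−1)), yᵢ = Kᵢxᵢ:
  1: x = 0.3059, y = 0.6761
  2: x = 0.3580, y = 0.2399
  3: x = 0.3361, y = 0.0840

ψ = 0.6180, x_3 = 0.3361, y_3 = 0.0840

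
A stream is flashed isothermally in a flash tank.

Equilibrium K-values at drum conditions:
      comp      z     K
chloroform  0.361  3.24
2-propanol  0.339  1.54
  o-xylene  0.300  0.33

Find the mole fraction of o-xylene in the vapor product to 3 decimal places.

y_o-xylene = 0.208

Newton iteration, V/F⁰ = 0.69:
  V/F = 0.690: g = 0.0772, g' = -0.798 → V/F = 0.787
  V/F = 0.787: g = -0.0039, g' = -0.888 → V/F = 0.782
Converged at V/F = 0.782.
Compositions from xᵢ = zᵢ/(1+V/F(Kᵢ−1)), yᵢ = Kᵢxᵢ:
  chloroform: x = 0.131, y = 0.425
  2-propanol: x = 0.238, y = 0.367
  o-xylene: x = 0.631, y = 0.208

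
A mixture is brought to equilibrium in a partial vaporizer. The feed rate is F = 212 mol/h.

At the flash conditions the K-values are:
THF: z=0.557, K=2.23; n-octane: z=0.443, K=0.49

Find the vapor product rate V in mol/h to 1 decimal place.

V = 155.2 mol/h

Binary case is linear: z₁(K₁−1)(1+V/F(K₂−1)) + z₂(K₂−1)(1+V/F(K₁−1)) = 0
⇒ V/F = [z₁(K₁−1)+z₂(K₂−1)] / [−(K₁−1)(K₂−1)] = 0.4592/0.6273 = 0.732
Then V = V/F·F = 0.7320·212 = 155.2 mol/h and L = F − V = 56.8 mol/h.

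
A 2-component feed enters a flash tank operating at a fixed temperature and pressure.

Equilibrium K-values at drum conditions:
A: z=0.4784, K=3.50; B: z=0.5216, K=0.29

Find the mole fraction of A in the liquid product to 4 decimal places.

x_A = 0.2212

Rachford–Rice: g(ψ) = Σ zᵢ(Kᵢ−1)/(1+ψ(Kᵢ−1)) = 0.
Check two-phase: ΣzᵢKᵢ = 1.8257 > 1 and Σzᵢ/Kᵢ = 1.9353 > 1, so g(0) = 0.8257 > 0 and g(1) = -0.9353 < 0.
Binary case is linear: z₁(K₁−1)(1+ψ(K₂−1)) + z₂(K₂−1)(1+ψ(K₁−1)) = 0
⇒ ψ = [z₁(K₁−1)+z₂(K₂−1)] / [−(K₁−1)(K₂−1)] = 0.82566/1.77500 = 0.4652
Compositions from xᵢ = zᵢ/(1+ψ(Kᵢ−1)), yᵢ = Kᵢxᵢ:
  A: x = 0.2212, y = 0.7741
  B: x = 0.7788, y = 0.2259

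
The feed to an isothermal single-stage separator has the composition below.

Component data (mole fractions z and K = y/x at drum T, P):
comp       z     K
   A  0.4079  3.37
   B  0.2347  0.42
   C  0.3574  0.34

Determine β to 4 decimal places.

β = 0.3986

Material balance + equilibrium reduce to Σ zᵢ(Kᵢ−1)/(1+β(Kᵢ−1)) = 0.
Check two-phase: ΣzᵢKᵢ = 1.5947 > 1 and Σzᵢ/Kᵢ = 1.7310 > 1, so g(0) = 0.5947 > 0 and g(1) = -0.7310 < 0.
Newton–Raphson from β = 0.5:
  β = 0.5000: g = -0.10136, g' = -0.9833 → β = 0.3969
  β = 0.3969: g = 0.00168, g' = -1.0274 → β = 0.3986
Converged at β = 0.3986.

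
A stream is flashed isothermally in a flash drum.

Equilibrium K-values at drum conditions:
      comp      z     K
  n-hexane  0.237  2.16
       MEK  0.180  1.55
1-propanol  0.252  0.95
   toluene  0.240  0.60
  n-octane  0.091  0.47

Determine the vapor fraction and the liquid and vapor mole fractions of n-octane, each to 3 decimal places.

Let ψ = V/F and solve Σ zᵢ(Kᵢ−1)/(1+ψ(Kᵢ−1)) = 0.
Feasibility: ΣzᵢKᵢ = 1.217, Σzᵢ/Kᵢ = 1.085 — both > 1, two phases present.
Iterate (Newton) starting at ψ = 0.46:
  ψ = 0.460: g = 0.0640, g' = -0.273 → ψ = 0.694
  ψ = 0.694: g = 0.0017, g' = -0.265 → ψ = 0.701
Converged at ψ = 0.701.
Compositions from xᵢ = zᵢ/(1+ψ(Kᵢ−1)), yᵢ = Kᵢxᵢ:
  n-hexane: x = 0.131, y = 0.282
  MEK: x = 0.130, y = 0.201
  1-propanol: x = 0.261, y = 0.248
  toluene: x = 0.333, y = 0.200
  n-octane: x = 0.145, y = 0.068

ψ = 0.701, x_n-octane = 0.145, y_n-octane = 0.068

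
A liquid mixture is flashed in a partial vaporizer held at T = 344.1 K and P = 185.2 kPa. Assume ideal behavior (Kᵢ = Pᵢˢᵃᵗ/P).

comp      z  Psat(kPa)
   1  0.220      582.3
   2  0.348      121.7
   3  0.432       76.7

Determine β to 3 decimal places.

Raoult's law: Kᵢ = Pᵢˢᵃᵗ/P = Pᵢˢᵃᵗ/185.2.
  K_1 = 582.3/185.2 = 3.14417, K_2 = 121.7/185.2 = 0.65713, K_3 = 76.7/185.2 = 0.41415
Rachford–Rice: g(β) = Σ zᵢ(Kᵢ−1)/(1+β(Kᵢ−1)) = 0.
Check two-phase: ΣzᵢKᵢ = 1.099 > 1 and Σzᵢ/Kᵢ = 1.643 > 1, so g(0) = 0.099 > 0 and g(1) = -0.643 < 0.
Newton–Raphson from β = 0.5:
  β = 0.500: g = -0.2743, g' = -0.592 → β = 0.036
  β = 0.036: g = 0.0581, g' = -1.067 → β = 0.091
  β = 0.091: g = 0.0043, g' = -0.917 → β = 0.096
Converged at β = 0.096.

β = 0.096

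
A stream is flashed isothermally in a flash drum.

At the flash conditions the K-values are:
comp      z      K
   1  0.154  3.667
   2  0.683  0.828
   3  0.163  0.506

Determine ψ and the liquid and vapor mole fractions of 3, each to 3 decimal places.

ψ = 0.324, x_3 = 0.194, y_3 = 0.098

Let ψ = V/F and solve Σ zᵢ(Kᵢ−1)/(1+ψ(Kᵢ−1)) = 0.
Check two-phase: ΣzᵢKᵢ = 1.213 > 1 and Σzᵢ/Kᵢ = 1.189 > 1, so g(0) = 0.213 > 0 and g(1) = -0.189 < 0.
Iterate (Newton) starting at ψ = 0.39:
  ψ = 0.390: g = -0.0243, g' = -0.347 → ψ = 0.320
  ψ = 0.320: g = 0.0017, g' = -0.398 → ψ = 0.324
Converged at ψ = 0.324.
Compositions from xᵢ = zᵢ/(1+ψ(Kᵢ−1)), yᵢ = Kᵢxᵢ:
  1: x = 0.083, y = 0.303
  2: x = 0.723, y = 0.599
  3: x = 0.194, y = 0.098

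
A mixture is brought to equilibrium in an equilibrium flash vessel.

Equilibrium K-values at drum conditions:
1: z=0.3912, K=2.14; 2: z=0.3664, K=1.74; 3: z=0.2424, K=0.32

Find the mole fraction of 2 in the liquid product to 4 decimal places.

Let β = V/F and solve Σ zᵢ(Kᵢ−1)/(1+β(Kᵢ−1)) = 0.
Feasibility: ΣzᵢKᵢ = 1.5523, Σzᵢ/Kᵢ = 1.1509 — both > 1, two phases present.
Iterate (Newton) starting at β = 0.5:
  β = 0.5000: g = 0.23222, g' = -0.5705 → β = 0.9071
  β = 0.9071: g = -0.04866, g' = -0.9580 → β = 0.8563
  β = 0.8563: g = -0.00294, g' = -0.8477 → β = 0.8528
Converged at β = 0.8528.
Compositions from xᵢ = zᵢ/(1+β(Kᵢ−1)), yᵢ = Kᵢxᵢ:
  1: x = 0.1984, y = 0.4245
  2: x = 0.2246, y = 0.3909
  3: x = 0.5770, y = 0.1846

x_2 = 0.2246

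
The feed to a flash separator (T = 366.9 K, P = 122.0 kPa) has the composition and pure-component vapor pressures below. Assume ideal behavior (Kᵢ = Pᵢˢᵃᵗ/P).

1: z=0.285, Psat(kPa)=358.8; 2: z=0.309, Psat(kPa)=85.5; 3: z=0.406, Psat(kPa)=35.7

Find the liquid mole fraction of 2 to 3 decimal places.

Raoult's law: Kᵢ = Pᵢˢᵃᵗ/P = Pᵢˢᵃᵗ/122.0.
  K_1 = 358.8/122.0 = 2.94098, K_2 = 85.5/122.0 = 0.70082, K_3 = 35.7/122.0 = 0.29262
Material balance + equilibrium reduce to Σ zᵢ(Kᵢ−1)/(1+ψ(Kᵢ−1)) = 0.
Feasibility: ΣzᵢKᵢ = 1.174, Σzᵢ/Kᵢ = 1.925 — both > 1, two phases present.
Newton–Raphson from ψ = 0.5:
  ψ = 0.500: g = -0.2723, g' = -0.801 → ψ = 0.160
  ψ = 0.160: g = 0.0011, g' = -0.914 → ψ = 0.161
Converged at ψ = 0.161.
Compositions from xᵢ = zᵢ/(1+ψ(Kᵢ−1)), yᵢ = Kᵢxᵢ:
  1: x = 0.217, y = 0.638
  2: x = 0.325, y = 0.228
  3: x = 0.458, y = 0.134

x_2 = 0.325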